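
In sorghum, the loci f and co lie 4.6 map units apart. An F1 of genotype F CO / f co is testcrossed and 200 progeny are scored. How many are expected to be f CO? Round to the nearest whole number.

A map distance of 4.6 map units corresponds to a recombination frequency of 0.046.
The F1 is F CO / f co, so f CO is a recombinant gamete class with expected frequency r/2 = 0.046/2 = 0.0230.
Expected number = 0.0230 × 200 = 4.60 ≈ 5.

5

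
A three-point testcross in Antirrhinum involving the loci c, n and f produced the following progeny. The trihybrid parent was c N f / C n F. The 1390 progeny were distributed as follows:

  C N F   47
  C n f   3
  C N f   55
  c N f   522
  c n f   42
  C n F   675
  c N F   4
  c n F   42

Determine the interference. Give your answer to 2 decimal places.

0.03

The two rarest classes, c N F and C n f, are the double crossovers. Comparing them with the parentals, only the f allele has switched, so f is the middle locus and the order is c – f – n.
c–f: (97 + 7)/1390 = 0.0748; f–n: (89 + 7)/1390 = 0.0691.
Expected DCO frequency = 0.0748 × 0.0691 ≈ 0.00517; observed = 7/1390 ≈ 0.00504.
Coefficient of coincidence = 0.00504/0.00517 ≈ 0.97; interference = 1 − 0.97 = 0.03.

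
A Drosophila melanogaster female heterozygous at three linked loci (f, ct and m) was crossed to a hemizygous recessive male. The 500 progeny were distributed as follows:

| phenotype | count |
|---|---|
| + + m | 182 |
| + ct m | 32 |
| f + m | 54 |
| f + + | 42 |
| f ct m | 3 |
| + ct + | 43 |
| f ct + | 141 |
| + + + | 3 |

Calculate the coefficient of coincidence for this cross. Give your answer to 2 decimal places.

The two most frequent reciprocal classes, + + m and f ct +, are the parental types, so the F1 was + + m / f ct +.
The two rarest classes, + + + and f ct m, are the double crossovers. Comparing them with the parentals, only the m allele has switched, so m is the middle locus and the order is f – m – ct.
f–m: (97 + 6)/500 = 0.2060; m–ct: (74 + 6)/500 = 0.1600.
Expected DCO frequency = 0.2060 × 0.1600 ≈ 0.03296; observed = 6/500 ≈ 0.01200.
Coefficient of coincidence = 0.01200/0.03296 ≈ 0.36.

0.36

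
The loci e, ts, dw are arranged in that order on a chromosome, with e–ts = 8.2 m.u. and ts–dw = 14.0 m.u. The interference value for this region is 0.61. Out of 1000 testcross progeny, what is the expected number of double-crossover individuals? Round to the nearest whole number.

Map distances give recombination frequencies of 0.082 and 0.140 for the two intervals.
With interference 0.61 (so coincidence = 0.39), expected double-crossover frequency = 0.082 × 0.140 × 0.39 = 0.00448.
Expected number = 0.00448 × 1000 = 4.48 ≈ 4.

4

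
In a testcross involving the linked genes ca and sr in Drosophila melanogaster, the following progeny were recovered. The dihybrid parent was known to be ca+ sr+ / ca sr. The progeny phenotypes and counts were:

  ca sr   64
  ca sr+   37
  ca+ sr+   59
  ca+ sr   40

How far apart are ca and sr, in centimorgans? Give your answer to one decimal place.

38.5 centimorgans

The recombinant classes are ca+ sr and ca sr+: 40 + 37 = 77.
Recombination frequency = 77/200 = 0.3850 ≈ 38.5%, i.e. 38.5 centimorgans.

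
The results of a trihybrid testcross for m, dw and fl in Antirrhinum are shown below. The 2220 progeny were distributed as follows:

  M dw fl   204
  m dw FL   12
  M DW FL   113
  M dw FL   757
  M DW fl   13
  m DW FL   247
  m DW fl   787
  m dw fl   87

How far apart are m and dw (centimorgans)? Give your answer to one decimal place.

10.1 centimorgans

The two most frequent reciprocal classes, m DW fl and M dw FL, are the parental types, so the F1 was m DW fl / M dw FL.
The two rarest classes, M DW fl and m dw FL, are the double crossovers. Comparing them with the parentals, only the m allele has switched, so m is the middle locus and the order is dw – m – fl.
Crossovers in the dw–m interval produce the single-crossover classes m dw fl and M DW FL (87 + 113 = 200) plus the double crossovers (25).
RF(dw–m) = (200 + 25) / 2220 = 225/2220 = 0.1014 → 10.1 centimorgans.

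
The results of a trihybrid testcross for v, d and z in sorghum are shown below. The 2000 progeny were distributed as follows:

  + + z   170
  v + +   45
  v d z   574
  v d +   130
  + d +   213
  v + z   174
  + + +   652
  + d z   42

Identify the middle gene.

The two most frequent reciprocal classes, v d z and + + +, are the parental types, so the F1 was v d z / + + +.
The two rarest classes, + d z and v + +, are the double crossovers. Comparing them with the parentals, only the v allele has switched, so v is the middle locus and the order is z – v – d.

v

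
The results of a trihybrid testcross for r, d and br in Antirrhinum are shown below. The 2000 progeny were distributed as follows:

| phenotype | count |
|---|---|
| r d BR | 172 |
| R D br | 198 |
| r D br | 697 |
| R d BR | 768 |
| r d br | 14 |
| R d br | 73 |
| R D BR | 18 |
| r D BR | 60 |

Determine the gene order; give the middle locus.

The two most frequent reciprocal classes, R d BR and r D br, are the parental types, so the F1 was R d BR / r D br.
The two rarest classes, R D BR and r d br, are the double crossovers. Comparing them with the parentals, only the d allele has switched, so d is the middle locus and the order is r – d – br.

d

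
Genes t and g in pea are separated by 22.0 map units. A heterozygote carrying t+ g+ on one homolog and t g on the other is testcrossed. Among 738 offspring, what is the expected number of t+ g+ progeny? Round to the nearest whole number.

A map distance of 22.0 map units corresponds to a recombination frequency of 0.220.
The F1 is t+ g+ / t g, so t+ g+ is a parental gamete class with expected frequency (1 − r)/2 = 0.780/2 = 0.3900.
Expected number = 0.3900 × 738 = 287.82 ≈ 288.

288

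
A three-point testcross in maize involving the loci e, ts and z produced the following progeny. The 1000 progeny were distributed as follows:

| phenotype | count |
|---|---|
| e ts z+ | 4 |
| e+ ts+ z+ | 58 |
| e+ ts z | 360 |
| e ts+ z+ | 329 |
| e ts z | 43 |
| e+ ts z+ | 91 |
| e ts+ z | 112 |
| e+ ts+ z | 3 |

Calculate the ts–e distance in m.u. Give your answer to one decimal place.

10.8 m.u.

The two most frequent reciprocal classes, e+ ts z and e ts+ z+, are the parental types, so the F1 was e+ ts z / e ts+ z+.
The two rarest classes, e+ ts+ z and e ts z+, are the double crossovers. Comparing them with the parentals, only the ts allele has switched, so ts is the middle locus and the order is z – ts – e.
Crossovers in the ts–e interval produce the single-crossover classes e ts z and e+ ts+ z+ (43 + 58 = 101) plus the double crossovers (7).
RF(ts–e) = (101 + 7) / 1000 = 108/1000 = 0.1080 → 10.8 m.u.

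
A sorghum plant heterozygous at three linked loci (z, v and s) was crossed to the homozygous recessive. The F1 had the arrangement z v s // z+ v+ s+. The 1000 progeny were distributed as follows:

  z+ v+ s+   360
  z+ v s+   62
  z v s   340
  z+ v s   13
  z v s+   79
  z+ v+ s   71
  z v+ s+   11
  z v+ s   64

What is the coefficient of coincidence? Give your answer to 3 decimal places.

The two rarest classes, z+ v s and z v+ s+, are the double crossovers. Comparing them with the parentals, only the z allele has switched, so z is the middle locus and the order is v – z – s.
v–z: (126 + 24)/1000 = 0.1500; z–s: (150 + 24)/1000 = 0.1740.
Expected DCO frequency = 0.1500 × 0.1740 ≈ 0.02610; observed = 24/1000 ≈ 0.02400.
Coefficient of coincidence = 0.02400/0.02610 ≈ 0.920.

0.920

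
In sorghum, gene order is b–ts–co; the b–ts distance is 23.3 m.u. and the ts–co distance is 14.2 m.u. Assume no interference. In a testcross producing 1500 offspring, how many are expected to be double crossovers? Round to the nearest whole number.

50

Map distances give recombination frequencies of 0.233 and 0.142 for the two intervals.
With no interference, expected double-crossover frequency = 0.233 × 0.142 = 0.03309.
Expected number = 0.03309 × 1500 = 49.63 ≈ 50.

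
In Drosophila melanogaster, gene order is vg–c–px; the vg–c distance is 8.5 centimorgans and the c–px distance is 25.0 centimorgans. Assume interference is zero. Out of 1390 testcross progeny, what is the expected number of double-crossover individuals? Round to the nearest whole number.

30

Map distances give recombination frequencies of 0.085 and 0.250 for the two intervals.
With no interference, expected double-crossover frequency = 0.085 × 0.250 = 0.02125.
Expected number = 0.02125 × 1390 = 29.54 ≈ 30.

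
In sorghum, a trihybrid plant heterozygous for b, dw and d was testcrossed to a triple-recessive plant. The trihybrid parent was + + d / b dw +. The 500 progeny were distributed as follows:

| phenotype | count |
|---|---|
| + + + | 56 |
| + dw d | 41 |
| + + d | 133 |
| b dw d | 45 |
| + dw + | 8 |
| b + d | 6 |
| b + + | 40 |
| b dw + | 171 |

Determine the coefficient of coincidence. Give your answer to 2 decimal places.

0.64

The two rarest classes, b + d and + dw +, are the double crossovers. Comparing them with the parentals, only the b allele has switched, so b is the middle locus and the order is d – b – dw.
d–b: (101 + 14)/500 = 0.2300; b–dw: (81 + 14)/500 = 0.1900.
Expected DCO frequency = 0.2300 × 0.1900 ≈ 0.04370; observed = 14/500 ≈ 0.02800.
Coefficient of coincidence = 0.02800/0.04370 ≈ 0.64.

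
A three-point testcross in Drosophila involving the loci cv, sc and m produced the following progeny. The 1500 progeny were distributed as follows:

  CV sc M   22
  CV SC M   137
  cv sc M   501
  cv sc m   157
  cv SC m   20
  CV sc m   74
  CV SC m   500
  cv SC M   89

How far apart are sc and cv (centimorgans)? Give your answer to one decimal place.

The two most frequent reciprocal classes, cv sc M and CV SC m, are the parental types, so the F1 was cv sc M / CV SC m.
The two rarest classes, CV sc M and cv SC m, are the double crossovers. Comparing them with the parentals, only the cv allele has switched, so cv is the middle locus and the order is m – cv – sc.
Crossovers in the cv–sc interval produce the single-crossover classes cv SC M and CV sc m (89 + 74 = 163) plus the double crossovers (42).
RF(cv–sc) = (163 + 42) / 1500 = 205/1500 = 0.1367 → 13.7 centimorgans.

13.7 centimorgans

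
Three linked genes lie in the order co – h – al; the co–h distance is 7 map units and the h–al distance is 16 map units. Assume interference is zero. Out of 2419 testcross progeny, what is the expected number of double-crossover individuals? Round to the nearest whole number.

Map distances give recombination frequencies of 0.070 and 0.160 for the two intervals.
With no interference, expected double-crossover frequency = 0.070 × 0.160 = 0.01120.
Expected number = 0.01120 × 2419 = 27.09 ≈ 27.

27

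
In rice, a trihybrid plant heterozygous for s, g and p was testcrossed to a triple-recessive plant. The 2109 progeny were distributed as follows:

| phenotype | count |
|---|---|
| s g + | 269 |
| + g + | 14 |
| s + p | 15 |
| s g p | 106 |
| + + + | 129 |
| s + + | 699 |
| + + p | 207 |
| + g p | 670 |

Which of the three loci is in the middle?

The two most frequent reciprocal classes, s + + and + g p, are the parental types, so the F1 was s + + / + g p.
The two rarest classes, s + p and + g +, are the double crossovers. Comparing them with the parentals, only the p allele has switched, so p is the middle locus and the order is g – p – s.

p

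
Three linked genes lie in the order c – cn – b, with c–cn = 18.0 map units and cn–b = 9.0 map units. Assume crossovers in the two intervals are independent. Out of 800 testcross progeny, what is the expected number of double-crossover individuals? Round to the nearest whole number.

13

Map distances give recombination frequencies of 0.180 and 0.090 for the two intervals.
With no interference, expected double-crossover frequency = 0.180 × 0.090 = 0.01620.
Expected number = 0.01620 × 800 = 12.96 ≈ 13.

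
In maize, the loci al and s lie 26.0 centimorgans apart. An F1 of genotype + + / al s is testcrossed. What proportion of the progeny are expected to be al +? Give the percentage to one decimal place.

A map distance of 26.0 centimorgans corresponds to a recombination frequency of 0.260.
The F1 is + + / al s, so al + is a recombinant gamete class with expected frequency r/2 = 0.260/2 = 0.1300.
That is 0.1300 = 13.0% of the progeny.

13.0%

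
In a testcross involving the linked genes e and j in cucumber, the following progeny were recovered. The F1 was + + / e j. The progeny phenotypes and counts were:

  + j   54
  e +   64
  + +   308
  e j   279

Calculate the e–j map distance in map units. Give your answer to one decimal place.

16.7 map units

The recombinant classes are + j and e +: 54 + 64 = 118.
Recombination frequency = 118/705 = 0.1674 ≈ 16.7%, i.e. 16.7 map units.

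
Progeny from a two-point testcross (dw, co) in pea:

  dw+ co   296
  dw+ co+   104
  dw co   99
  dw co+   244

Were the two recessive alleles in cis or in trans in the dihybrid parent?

trans

The two most frequent classes are dw+ co (296) and dw co+ (244); these are the parental (non-recombinant) types.
So the F1 carried dw+ co on one chromosome and dw co+ on the other — the recessive alleles are on opposite chromosomes (trans / repulsion).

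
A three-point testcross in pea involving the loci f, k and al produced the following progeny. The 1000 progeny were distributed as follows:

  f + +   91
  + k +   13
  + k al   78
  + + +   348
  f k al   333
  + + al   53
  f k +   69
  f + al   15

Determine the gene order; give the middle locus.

The two most frequent reciprocal classes, + + + and f k al, are the parental types, so the F1 was + + + / f k al.
The two rarest classes, + k + and f + al, are the double crossovers. Comparing them with the parentals, only the k allele has switched, so k is the middle locus and the order is al – k – f.

k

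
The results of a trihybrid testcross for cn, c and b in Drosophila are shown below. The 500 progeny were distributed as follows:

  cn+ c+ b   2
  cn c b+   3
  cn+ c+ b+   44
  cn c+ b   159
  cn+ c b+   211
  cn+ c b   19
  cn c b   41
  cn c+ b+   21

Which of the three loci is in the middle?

The two most frequent reciprocal classes, cn c+ b and cn+ c b+, are the parental types, so the F1 was cn c+ b / cn+ c b+.
The two rarest classes, cn+ c+ b and cn c b+, are the double crossovers. Comparing them with the parentals, only the cn allele has switched, so cn is the middle locus and the order is c – cn – b.

cn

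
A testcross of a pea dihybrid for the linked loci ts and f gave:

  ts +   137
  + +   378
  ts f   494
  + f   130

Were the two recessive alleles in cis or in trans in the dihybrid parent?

The two most frequent classes are + + (378) and ts f (494); these are the parental (non-recombinant) types.
So the F1 carried + + on one chromosome and ts f on the other — the recessive alleles are on the same chromosome (cis / coupling).

cis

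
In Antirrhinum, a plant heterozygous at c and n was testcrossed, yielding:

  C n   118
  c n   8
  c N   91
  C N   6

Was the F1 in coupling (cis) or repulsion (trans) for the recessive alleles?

The two most frequent classes are C n (118) and c N (91); these are the parental (non-recombinant) types.
So the F1 carried C n on one chromosome and c N on the other — the recessive alleles are on opposite chromosomes (trans / repulsion).

trans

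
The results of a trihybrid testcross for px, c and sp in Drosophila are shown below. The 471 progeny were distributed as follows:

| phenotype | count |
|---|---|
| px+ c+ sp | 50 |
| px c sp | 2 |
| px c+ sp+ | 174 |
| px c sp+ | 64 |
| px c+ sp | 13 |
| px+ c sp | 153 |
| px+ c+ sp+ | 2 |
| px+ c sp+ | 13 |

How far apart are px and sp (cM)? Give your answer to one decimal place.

The two most frequent reciprocal classes, px+ c sp and px c+ sp+, are the parental types, so the F1 was px+ c sp / px c+ sp+.
The two rarest classes, px c sp and px+ c+ sp+, are the double crossovers. Comparing them with the parentals, only the px allele has switched, so px is the middle locus and the order is c – px – sp.
Crossovers in the px–sp interval produce the single-crossover classes px+ c sp+ and px c+ sp (13 + 13 = 26) plus the double crossovers (4).
RF(px–sp) = (26 + 4) / 471 = 30/471 = 0.0637 → 6.4 cM.

6.4 cM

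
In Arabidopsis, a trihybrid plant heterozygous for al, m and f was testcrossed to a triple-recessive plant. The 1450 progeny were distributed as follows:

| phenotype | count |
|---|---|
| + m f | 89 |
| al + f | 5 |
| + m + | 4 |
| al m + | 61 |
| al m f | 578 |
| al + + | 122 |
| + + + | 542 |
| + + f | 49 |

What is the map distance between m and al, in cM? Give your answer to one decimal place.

15.2 cM

The two most frequent reciprocal classes, al m f and + + +, are the parental types, so the F1 was al m f / + + +.
The two rarest classes, al + f and + m +, are the double crossovers. Comparing them with the parentals, only the m allele has switched, so m is the middle locus and the order is f – m – al.
Crossovers in the m–al interval produce the single-crossover classes + m f and al + + (89 + 122 = 211) plus the double crossovers (9).
RF(m–al) = (211 + 9) / 1450 = 220/1450 = 0.1517 → 15.2 cM.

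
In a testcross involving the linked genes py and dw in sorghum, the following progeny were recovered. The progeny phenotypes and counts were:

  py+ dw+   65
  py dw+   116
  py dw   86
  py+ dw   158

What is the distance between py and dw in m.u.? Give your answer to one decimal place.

35.5 m.u.

The two most frequent classes, py+ dw (158) and py dw+ (116), are the parental types, so the F1 was py+ dw / py dw+.
The recombinant classes are py+ dw+ and py dw: 65 + 86 = 151.
Recombination frequency = 151/425 = 0.3553 ≈ 35.5%, i.e. 35.5 m.u.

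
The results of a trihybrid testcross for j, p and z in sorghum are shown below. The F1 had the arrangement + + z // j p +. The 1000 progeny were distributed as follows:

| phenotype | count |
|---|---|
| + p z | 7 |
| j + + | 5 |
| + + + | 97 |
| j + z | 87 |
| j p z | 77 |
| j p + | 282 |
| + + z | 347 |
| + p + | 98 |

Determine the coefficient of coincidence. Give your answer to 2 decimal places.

0.33

The two rarest classes, + p z and j + +, are the double crossovers. Comparing them with the parentals, only the p allele has switched, so p is the middle locus and the order is z – p – j.
z–p: (174 + 12)/1000 = 0.1860; p–j: (185 + 12)/1000 = 0.1970.
Expected DCO frequency = 0.1860 × 0.1970 ≈ 0.03664; observed = 12/1000 ≈ 0.01200.
Coefficient of coincidence = 0.01200/0.03664 ≈ 0.33.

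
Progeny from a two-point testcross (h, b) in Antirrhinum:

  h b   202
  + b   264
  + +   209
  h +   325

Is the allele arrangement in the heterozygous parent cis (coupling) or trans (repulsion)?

trans

The two most frequent classes are + b (264) and h + (325); these are the parental (non-recombinant) types.
So the F1 carried + b on one chromosome and h + on the other — the recessive alleles are on opposite chromosomes (trans / repulsion).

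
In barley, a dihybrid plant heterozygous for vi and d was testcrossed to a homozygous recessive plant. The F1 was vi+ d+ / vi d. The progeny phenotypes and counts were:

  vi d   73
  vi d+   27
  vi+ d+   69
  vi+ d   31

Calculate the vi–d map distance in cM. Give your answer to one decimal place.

29.0 cM

The recombinant classes are vi+ d and vi d+: 31 + 27 = 58.
Recombination frequency = 58/200 = 0.2900 ≈ 29.0%, i.e. 29.0 cM.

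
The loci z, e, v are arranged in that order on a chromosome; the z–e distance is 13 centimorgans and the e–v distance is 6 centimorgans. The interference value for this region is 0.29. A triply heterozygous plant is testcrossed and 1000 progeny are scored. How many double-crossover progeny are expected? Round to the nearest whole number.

Map distances give recombination frequencies of 0.130 and 0.060 for the two intervals.
With interference 0.29 (so coincidence = 0.71), expected double-crossover frequency = 0.130 × 0.060 × 0.71 = 0.00554.
Expected number = 0.00554 × 1000 = 5.54 ≈ 6.

6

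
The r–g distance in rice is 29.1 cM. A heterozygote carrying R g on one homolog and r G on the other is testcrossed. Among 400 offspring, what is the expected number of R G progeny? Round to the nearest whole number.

58

A map distance of 29.1 cM corresponds to a recombination frequency of 0.291.
The F1 is R g / r G, so R G is a recombinant gamete class with expected frequency r/2 = 0.291/2 = 0.1455.
Expected number = 0.1455 × 400 = 58.20 ≈ 58.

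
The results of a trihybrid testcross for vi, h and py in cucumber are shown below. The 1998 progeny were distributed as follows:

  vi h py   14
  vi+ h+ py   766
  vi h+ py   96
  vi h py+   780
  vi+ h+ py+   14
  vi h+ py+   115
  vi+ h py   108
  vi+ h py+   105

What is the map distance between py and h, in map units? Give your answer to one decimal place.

The two most frequent reciprocal classes, vi h py+ and vi+ h+ py, are the parental types, so the F1 was vi h py+ / vi+ h+ py.
The two rarest classes, vi h py and vi+ h+ py+, are the double crossovers. Comparing them with the parentals, only the py allele has switched, so py is the middle locus and the order is h – py – vi.
Crossovers in the h–py interval produce the single-crossover classes vi h+ py+ and vi+ h py (115 + 108 = 223) plus the double crossovers (28).
RF(h–py) = (223 + 28) / 1998 = 251/1998 = 0.1256 → 12.6 map units.

12.6 map units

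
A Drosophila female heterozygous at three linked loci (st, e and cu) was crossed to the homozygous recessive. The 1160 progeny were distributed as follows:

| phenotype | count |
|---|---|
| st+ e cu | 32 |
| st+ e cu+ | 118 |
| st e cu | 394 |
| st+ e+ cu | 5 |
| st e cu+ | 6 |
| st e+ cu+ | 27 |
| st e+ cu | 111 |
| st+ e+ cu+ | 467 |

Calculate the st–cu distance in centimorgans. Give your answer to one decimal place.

The two most frequent reciprocal classes, st e cu and st+ e+ cu+, are the parental types, so the F1 was st e cu / st+ e+ cu+.
The two rarest classes, st e cu+ and st+ e+ cu, are the double crossovers. Comparing them with the parentals, only the cu allele has switched, so cu is the middle locus and the order is e – cu – st.
Crossovers in the cu–st interval produce the single-crossover classes st+ e cu and st e+ cu+ (32 + 27 = 59) plus the double crossovers (11).
RF(cu–st) = (59 + 11) / 1160 = 70/1160 = 0.0603 → 6.0 centimorgans.

6.0 centimorgans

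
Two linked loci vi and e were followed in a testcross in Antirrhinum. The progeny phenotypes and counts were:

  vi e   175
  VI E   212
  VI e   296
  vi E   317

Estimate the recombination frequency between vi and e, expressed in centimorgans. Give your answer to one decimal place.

38.7 centimorgans

The two most frequent classes, VI e (296) and vi E (317), are the parental types, so the F1 was VI e / vi E.
The recombinant classes are VI E and vi e: 212 + 175 = 387.
Recombination frequency = 387/1000 = 0.3870 ≈ 38.7%, i.e. 38.7 centimorgans.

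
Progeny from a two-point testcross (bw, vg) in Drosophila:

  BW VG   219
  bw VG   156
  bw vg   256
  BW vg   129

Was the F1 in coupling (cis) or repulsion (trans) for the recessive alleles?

cis

The two most frequent classes are BW VG (219) and bw vg (256); these are the parental (non-recombinant) types.
So the F1 carried BW VG on one chromosome and bw vg on the other — the recessive alleles are on the same chromosome (cis / coupling).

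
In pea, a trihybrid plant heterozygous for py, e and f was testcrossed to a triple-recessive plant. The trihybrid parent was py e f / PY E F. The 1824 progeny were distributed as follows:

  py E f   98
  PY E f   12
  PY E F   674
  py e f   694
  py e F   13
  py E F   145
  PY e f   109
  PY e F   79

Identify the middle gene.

f

The two rarest classes, py e F and PY E f, are the double crossovers. Comparing them with the parentals, only the f allele has switched, so f is the middle locus and the order is e – f – py.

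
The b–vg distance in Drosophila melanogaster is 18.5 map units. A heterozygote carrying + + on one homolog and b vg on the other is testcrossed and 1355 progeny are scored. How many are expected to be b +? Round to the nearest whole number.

125

A map distance of 18.5 map units corresponds to a recombination frequency of 0.185.
The F1 is + + / b vg, so b + is a recombinant gamete class with expected frequency r/2 = 0.185/2 = 0.0925.
Expected number = 0.0925 × 1355 = 125.34 ≈ 125.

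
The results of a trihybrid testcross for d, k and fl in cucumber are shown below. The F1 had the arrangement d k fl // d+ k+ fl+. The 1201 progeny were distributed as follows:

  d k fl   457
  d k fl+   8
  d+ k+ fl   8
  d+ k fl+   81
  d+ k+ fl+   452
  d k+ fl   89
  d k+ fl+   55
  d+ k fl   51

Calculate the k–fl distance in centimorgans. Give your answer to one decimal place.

The two rarest classes, d k fl+ and d+ k+ fl, are the double crossovers. Comparing them with the parentals, only the fl allele has switched, so fl is the middle locus and the order is d – fl – k.
Crossovers in the fl–k interval produce the single-crossover classes d k+ fl and d+ k fl+ (89 + 81 = 170) plus the double crossovers (16).
RF(fl–k) = (170 + 16) / 1201 = 186/1201 = 0.1549 → 15.5 centimorgans.

15.5 centimorgans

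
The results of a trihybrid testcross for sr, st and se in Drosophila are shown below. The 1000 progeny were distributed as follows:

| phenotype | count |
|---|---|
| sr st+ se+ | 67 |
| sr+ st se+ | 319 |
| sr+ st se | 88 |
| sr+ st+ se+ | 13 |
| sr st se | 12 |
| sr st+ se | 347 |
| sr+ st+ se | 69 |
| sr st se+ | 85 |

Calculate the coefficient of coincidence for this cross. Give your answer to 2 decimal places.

The two most frequent reciprocal classes, sr st+ se and sr+ st se+, are the parental types, so the F1 was sr st+ se / sr+ st se+.
The two rarest classes, sr st se and sr+ st+ se+, are the double crossovers. Comparing them with the parentals, only the st allele has switched, so st is the middle locus and the order is se – st – sr.
se–st: (155 + 25)/1000 = 0.1800; st–sr: (154 + 25)/1000 = 0.1790.
Expected DCO frequency = 0.1800 × 0.1790 ≈ 0.03222; observed = 25/1000 ≈ 0.02500.
Coefficient of coincidence = 0.02500/0.03222 ≈ 0.78.

0.78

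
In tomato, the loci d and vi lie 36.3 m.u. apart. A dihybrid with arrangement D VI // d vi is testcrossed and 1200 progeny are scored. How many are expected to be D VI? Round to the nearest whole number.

382

A map distance of 36.3 m.u. corresponds to a recombination frequency of 0.363.
The F1 is D VI / d vi, so D VI is a parental gamete class with expected frequency (1 − r)/2 = 0.637/2 = 0.3185.
Expected number = 0.3185 × 1200 = 382.20 ≈ 382.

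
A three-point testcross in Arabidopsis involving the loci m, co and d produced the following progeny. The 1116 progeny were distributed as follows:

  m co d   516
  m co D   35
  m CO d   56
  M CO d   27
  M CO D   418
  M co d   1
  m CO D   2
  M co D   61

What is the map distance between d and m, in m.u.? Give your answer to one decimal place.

The two most frequent reciprocal classes, M CO D and m co d, are the parental types, so the F1 was M CO D / m co d.
The two rarest classes, m CO D and M co d, are the double crossovers. Comparing them with the parentals, only the m allele has switched, so m is the middle locus and the order is d – m – co.
Crossovers in the d–m interval produce the single-crossover classes M CO d and m co D (27 + 35 = 62) plus the double crossovers (3).
RF(d–m) = (62 + 3) / 1116 = 65/1116 = 0.0582 → 5.8 m.u.

5.8 m.u.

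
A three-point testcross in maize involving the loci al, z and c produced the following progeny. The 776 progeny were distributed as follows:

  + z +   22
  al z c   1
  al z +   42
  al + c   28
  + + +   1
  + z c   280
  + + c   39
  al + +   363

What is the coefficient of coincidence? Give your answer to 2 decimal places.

The two most frequent reciprocal classes, + z c and al + +, are the parental types, so the F1 was + z c / al + +.
The two rarest classes, al z c and + + +, are the double crossovers. Comparing them with the parentals, only the al allele has switched, so al is the middle locus and the order is z – al – c.
z–al: (81 + 2)/776 = 0.1070; al–c: (50 + 2)/776 = 0.0670.
Expected DCO frequency = 0.1070 × 0.0670 ≈ 0.00717; observed = 2/776 ≈ 0.00258.
Coefficient of coincidence = 0.00258/0.00717 ≈ 0.36.

0.36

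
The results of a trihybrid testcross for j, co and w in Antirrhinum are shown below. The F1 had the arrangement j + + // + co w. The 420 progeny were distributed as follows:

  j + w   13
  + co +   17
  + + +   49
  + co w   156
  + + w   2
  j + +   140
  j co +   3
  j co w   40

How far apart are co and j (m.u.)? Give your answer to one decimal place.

The two rarest classes, j co + and + + w, are the double crossovers. Comparing them with the parentals, only the co allele has switched, so co is the middle locus and the order is j – co – w.
Crossovers in the j–co interval produce the single-crossover classes + + + and j co w (49 + 40 = 89) plus the double crossovers (5).
RF(j–co) = (89 + 5) / 420 = 94/420 = 0.2238 → 22.4 m.u.

22.4 m.u.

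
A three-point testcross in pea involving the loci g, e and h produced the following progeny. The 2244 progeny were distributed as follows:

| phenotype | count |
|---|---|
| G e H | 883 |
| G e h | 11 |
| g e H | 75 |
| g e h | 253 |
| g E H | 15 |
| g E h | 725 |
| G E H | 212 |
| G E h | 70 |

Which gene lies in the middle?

h

The two most frequent reciprocal classes, g E h and G e H, are the parental types, so the F1 was g E h / G e H.
The two rarest classes, g E H and G e h, are the double crossovers. Comparing them with the parentals, only the h allele has switched, so h is the middle locus and the order is e – h – g.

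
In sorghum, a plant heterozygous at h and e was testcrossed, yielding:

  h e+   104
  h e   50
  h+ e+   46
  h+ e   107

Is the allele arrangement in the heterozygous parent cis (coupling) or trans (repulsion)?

The two most frequent classes are h+ e (107) and h e+ (104); these are the parental (non-recombinant) types.
So the F1 carried h+ e on one chromosome and h e+ on the other — the recessive alleles are on opposite chromosomes (trans / repulsion).

trans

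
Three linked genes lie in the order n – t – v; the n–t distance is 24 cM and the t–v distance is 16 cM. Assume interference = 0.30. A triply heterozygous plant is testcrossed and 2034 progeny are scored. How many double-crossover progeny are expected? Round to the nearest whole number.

Map distances give recombination frequencies of 0.240 and 0.160 for the two intervals.
With interference 0.30 (so coincidence = 0.70), expected double-crossover frequency = 0.240 × 0.160 × 0.70 = 0.02688.
Expected number = 0.02688 × 2034 = 54.67 ≈ 55.

55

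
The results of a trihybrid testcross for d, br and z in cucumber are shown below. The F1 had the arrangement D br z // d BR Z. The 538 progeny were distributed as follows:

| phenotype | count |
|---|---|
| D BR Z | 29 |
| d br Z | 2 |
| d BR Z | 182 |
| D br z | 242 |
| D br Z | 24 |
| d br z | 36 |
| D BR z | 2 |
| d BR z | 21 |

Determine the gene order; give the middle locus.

The two rarest classes, D BR z and d br Z, are the double crossovers. Comparing them with the parentals, only the br allele has switched, so br is the middle locus and the order is z – br – d.

br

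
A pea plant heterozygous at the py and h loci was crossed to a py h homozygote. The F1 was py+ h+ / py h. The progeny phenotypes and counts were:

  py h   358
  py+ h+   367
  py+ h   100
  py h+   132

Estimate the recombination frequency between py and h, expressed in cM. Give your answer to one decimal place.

The recombinant classes are py+ h and py h+: 100 + 132 = 232.
Recombination frequency = 232/957 = 0.2424 ≈ 24.2%, i.e. 24.2 cM.

24.2 cM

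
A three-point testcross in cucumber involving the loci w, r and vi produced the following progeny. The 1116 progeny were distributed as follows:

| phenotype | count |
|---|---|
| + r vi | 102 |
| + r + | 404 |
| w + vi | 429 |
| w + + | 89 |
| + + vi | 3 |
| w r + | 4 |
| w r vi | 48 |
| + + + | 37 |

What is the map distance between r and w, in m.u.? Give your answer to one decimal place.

8.2 m.u.

The two most frequent reciprocal classes, + r + and w + vi, are the parental types, so the F1 was + r + / w + vi.
The two rarest classes, w r + and + + vi, are the double crossovers. Comparing them with the parentals, only the w allele has switched, so w is the middle locus and the order is r – w – vi.
Crossovers in the r–w interval produce the single-crossover classes + + + and w r vi (37 + 48 = 85) plus the double crossovers (7).
RF(r–w) = (85 + 7) / 1116 = 92/1116 = 0.0824 → 8.2 m.u.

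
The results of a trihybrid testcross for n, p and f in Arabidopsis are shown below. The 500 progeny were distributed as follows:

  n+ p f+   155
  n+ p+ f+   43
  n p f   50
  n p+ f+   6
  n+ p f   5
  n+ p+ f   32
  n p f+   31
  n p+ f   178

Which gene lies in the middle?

The two most frequent reciprocal classes, n p+ f and n+ p f+, are the parental types, so the F1 was n p+ f / n+ p f+.
The two rarest classes, n p+ f+ and n+ p f, are the double crossovers. Comparing them with the parentals, only the f allele has switched, so f is the middle locus and the order is n – f – p.

f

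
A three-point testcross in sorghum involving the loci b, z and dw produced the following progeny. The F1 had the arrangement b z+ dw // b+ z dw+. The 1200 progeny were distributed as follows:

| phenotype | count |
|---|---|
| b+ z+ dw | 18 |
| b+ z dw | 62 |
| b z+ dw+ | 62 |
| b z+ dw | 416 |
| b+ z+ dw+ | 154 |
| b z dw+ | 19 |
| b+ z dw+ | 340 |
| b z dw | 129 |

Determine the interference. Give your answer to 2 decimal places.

0.14

The two rarest classes, b+ z+ dw and b z dw+, are the double crossovers. Comparing them with the parentals, only the b allele has switched, so b is the middle locus and the order is dw – b – z.
dw–b: (124 + 37)/1200 = 0.1342; b–z: (283 + 37)/1200 = 0.2667.
Expected DCO frequency = 0.1342 × 0.2667 ≈ 0.03579; observed = 37/1200 ≈ 0.03083.
Coefficient of coincidence = 0.03083/0.03579 ≈ 0.86; interference = 1 − 0.86 = 0.14.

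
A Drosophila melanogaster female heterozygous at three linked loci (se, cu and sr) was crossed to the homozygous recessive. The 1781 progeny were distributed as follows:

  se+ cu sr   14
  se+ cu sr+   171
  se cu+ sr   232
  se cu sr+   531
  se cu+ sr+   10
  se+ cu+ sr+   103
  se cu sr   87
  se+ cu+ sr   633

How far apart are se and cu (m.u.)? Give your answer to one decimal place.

The two most frequent reciprocal classes, se+ cu+ sr and se cu sr+, are the parental types, so the F1 was se+ cu+ sr / se cu sr+.
The two rarest classes, se+ cu sr and se cu+ sr+, are the double crossovers. Comparing them with the parentals, only the cu allele has switched, so cu is the middle locus and the order is se – cu – sr.
Crossovers in the se–cu interval produce the single-crossover classes se cu+ sr and se+ cu sr+ (232 + 171 = 403) plus the double crossovers (24).
RF(se–cu) = (403 + 24) / 1781 = 427/1781 = 0.2398 → 24.0 m.u.

24.0 m.u.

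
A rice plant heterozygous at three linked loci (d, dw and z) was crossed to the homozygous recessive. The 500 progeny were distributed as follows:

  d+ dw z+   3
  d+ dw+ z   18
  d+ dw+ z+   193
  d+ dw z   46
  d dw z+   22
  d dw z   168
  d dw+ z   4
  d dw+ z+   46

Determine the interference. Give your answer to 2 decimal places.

0.25

The two most frequent reciprocal classes, d+ dw+ z+ and d dw z, are the parental types, so the F1 was d+ dw+ z+ / d dw z.
The two rarest classes, d+ dw z+ and d dw+ z, are the double crossovers. Comparing them with the parentals, only the dw allele has switched, so dw is the middle locus and the order is z – dw – d.
z–dw: (40 + 7)/500 = 0.0940; dw–d: (92 + 7)/500 = 0.1980.
Expected DCO frequency = 0.0940 × 0.1980 ≈ 0.01861; observed = 7/500 ≈ 0.01400.
Coefficient of coincidence = 0.01400/0.01861 ≈ 0.75; interference = 1 − 0.75 = 0.25.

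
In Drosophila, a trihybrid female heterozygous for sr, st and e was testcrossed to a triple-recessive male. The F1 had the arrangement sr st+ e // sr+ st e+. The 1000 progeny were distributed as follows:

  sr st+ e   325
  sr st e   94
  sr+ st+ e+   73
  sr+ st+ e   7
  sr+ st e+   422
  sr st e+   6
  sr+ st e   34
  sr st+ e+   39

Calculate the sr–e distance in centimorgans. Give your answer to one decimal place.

The two rarest classes, sr+ st+ e and sr st e+, are the double crossovers. Comparing them with the parentals, only the sr allele has switched, so sr is the middle locus and the order is e – sr – st.
Crossovers in the e–sr interval produce the single-crossover classes sr st+ e+ and sr+ st e (39 + 34 = 73) plus the double crossovers (13).
RF(e–sr) = (73 + 13) / 1000 = 86/1000 = 0.0860 → 8.6 centimorgans.

8.6 centimorgans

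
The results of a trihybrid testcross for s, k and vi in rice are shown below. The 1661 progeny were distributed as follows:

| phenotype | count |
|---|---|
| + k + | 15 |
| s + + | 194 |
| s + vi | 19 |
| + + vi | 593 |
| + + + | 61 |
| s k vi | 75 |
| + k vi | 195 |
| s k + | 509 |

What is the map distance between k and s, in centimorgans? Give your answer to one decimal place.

The two most frequent reciprocal classes, s k + and + + vi, are the parental types, so the F1 was s k + / + + vi.
The two rarest classes, + k + and s + vi, are the double crossovers. Comparing them with the parentals, only the s allele has switched, so s is the middle locus and the order is vi – s – k.
Crossovers in the s–k interval produce the single-crossover classes s + + and + k vi (194 + 195 = 389) plus the double crossovers (34).
RF(s–k) = (389 + 34) / 1661 = 423/1661 = 0.2547 → 25.5 centimorgans.

25.5 centimorgans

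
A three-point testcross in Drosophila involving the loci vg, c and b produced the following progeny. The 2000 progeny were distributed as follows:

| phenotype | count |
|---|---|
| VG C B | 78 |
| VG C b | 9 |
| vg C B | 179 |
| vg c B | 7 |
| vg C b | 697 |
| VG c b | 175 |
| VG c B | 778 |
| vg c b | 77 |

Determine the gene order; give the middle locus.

vg

The two most frequent reciprocal classes, vg C b and VG c B, are the parental types, so the F1 was vg C b / VG c B.
The two rarest classes, VG C b and vg c B, are the double crossovers. Comparing them with the parentals, only the vg allele has switched, so vg is the middle locus and the order is b – vg – c.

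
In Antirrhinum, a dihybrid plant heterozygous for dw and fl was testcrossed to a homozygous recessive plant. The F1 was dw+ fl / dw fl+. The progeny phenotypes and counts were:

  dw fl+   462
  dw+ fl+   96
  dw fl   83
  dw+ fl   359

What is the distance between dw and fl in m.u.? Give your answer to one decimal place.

The recombinant classes are dw+ fl+ and dw fl: 96 + 83 = 179.
Recombination frequency = 179/1000 = 0.1790 ≈ 17.9%, i.e. 17.9 m.u.

17.9 m.u.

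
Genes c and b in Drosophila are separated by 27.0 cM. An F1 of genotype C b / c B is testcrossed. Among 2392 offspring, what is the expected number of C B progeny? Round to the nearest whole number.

323

A map distance of 27.0 cM corresponds to a recombination frequency of 0.270.
The F1 is C b / c B, so C B is a recombinant gamete class with expected frequency r/2 = 0.270/2 = 0.1350.
Expected number = 0.1350 × 2392 = 322.92 ≈ 323.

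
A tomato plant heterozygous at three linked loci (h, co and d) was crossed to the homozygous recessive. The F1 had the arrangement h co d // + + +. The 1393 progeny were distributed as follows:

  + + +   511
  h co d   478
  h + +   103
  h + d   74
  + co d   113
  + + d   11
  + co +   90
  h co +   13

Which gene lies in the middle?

The two rarest classes, h co + and + + d, are the double crossovers. Comparing them with the parentals, only the d allele has switched, so d is the middle locus and the order is h – d – co.

d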